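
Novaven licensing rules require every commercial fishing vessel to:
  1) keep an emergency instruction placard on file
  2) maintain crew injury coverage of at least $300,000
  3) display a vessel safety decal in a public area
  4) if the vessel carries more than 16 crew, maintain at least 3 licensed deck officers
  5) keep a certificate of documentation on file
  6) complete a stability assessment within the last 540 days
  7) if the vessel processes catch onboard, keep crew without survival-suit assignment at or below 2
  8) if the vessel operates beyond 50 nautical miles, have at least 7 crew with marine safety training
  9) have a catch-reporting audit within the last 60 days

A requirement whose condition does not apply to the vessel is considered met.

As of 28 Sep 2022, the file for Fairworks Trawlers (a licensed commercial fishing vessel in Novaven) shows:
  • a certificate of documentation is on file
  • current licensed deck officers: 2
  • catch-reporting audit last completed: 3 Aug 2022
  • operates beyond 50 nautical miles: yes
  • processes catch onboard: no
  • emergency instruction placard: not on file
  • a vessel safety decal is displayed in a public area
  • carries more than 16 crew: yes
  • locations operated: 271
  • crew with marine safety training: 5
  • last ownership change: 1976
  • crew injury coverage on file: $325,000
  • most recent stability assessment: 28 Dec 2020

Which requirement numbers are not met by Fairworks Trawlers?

1. emergency instruction placard absent → not met
2. crew injury coverage $325,000 ≥ $300,000 → met
3. vessel safety decal present → met
4. condition 'carries more than 16 crew' holds; licensed deck officers 2 < 3 → not met
5. certificate of documentation present → met
6. stability assessment 639 days ago vs limit 540 → not met
7. condition 'processes catch onboard' does not hold → requirement n/a → met
8. condition 'operates beyond 50 nautical miles' holds; crew with marine safety training 5 < 7 → not met
9. catch-reporting audit 56 days ago vs limit 60 → met
Not met: 1, 4, 6, 8

1, 4, 6, 8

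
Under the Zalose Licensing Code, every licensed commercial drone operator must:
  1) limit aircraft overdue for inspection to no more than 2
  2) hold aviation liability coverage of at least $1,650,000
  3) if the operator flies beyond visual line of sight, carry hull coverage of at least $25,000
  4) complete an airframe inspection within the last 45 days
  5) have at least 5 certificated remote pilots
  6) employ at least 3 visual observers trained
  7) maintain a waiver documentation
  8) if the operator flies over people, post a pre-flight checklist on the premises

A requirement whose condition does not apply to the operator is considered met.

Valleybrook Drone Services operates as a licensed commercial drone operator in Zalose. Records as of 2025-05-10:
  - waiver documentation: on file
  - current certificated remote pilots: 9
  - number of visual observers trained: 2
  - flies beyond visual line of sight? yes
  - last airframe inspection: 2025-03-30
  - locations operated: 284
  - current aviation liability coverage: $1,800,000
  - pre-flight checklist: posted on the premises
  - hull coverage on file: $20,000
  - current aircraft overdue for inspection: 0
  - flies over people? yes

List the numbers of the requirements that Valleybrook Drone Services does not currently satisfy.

1. aircraft overdue for inspection 0 ≤ 2 → met
2. aviation liability coverage $1,800,000 ≥ $1,650,000 → met
3. condition 'flies beyond visual line of sight' holds; hull coverage $20,000 < $25,000 → not met
4. airframe inspection 41 days ago vs limit 45 → met
5. certificated remote pilots 9 ≥ 5 → met
6. visual observers trained 2 < 3 → not met
7. waiver documentation present → met
8. condition 'flies over people' holds; pre-flight checklist present → met
Not met: 3, 6

3, 6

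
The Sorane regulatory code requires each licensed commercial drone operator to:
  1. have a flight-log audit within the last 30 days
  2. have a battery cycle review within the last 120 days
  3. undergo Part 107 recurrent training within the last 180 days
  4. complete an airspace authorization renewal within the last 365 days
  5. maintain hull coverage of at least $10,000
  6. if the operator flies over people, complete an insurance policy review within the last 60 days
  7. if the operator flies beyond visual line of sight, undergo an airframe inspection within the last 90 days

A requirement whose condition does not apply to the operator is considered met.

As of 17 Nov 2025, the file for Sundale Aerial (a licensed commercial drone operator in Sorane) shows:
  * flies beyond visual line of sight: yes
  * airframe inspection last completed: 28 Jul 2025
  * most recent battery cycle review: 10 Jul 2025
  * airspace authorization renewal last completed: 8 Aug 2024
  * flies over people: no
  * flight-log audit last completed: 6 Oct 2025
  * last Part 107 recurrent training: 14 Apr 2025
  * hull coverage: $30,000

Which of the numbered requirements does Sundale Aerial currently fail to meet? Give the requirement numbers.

1, 2, 3, 4, 7

1. flight-log audit 42 days ago vs limit 30 → not met
2. battery cycle review 130 days ago vs limit 120 → not met
3. Part 107 recurrent training 217 days ago vs limit 180 → not met
4. airspace authorization renewal 466 days ago vs limit 365 → not met
5. hull coverage $30,000 ≥ $10,000 → met
6. condition 'flies over people' does not hold → requirement n/a → met
7. condition 'flies beyond visual line of sight' holds; airframe inspection 112 days ago vs limit 90 → not met
Not met: 1, 2, 3, 4, 7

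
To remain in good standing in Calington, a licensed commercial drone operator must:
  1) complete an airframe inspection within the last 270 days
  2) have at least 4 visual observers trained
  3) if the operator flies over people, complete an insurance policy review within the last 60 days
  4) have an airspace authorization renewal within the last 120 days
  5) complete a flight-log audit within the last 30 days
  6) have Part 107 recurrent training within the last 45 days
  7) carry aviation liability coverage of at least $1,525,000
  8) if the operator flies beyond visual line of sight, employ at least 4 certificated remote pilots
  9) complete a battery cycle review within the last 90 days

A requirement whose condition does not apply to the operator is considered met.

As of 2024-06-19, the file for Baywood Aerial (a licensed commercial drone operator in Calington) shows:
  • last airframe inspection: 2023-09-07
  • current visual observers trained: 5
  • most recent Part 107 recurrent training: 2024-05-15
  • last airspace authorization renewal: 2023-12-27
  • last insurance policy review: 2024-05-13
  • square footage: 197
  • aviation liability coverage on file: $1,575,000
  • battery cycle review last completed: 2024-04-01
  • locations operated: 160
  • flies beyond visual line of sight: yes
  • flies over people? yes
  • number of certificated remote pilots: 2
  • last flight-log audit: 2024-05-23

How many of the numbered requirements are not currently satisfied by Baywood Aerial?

1. airframe inspection 286 days ago vs limit 270 → not met
2. visual observers trained 5 ≥ 4 → met
3. condition 'flies over people' holds; insurance policy review 37 days ago vs limit 60 → met
4. airspace authorization renewal 175 days ago vs limit 120 → not met
5. flight-log audit 27 days ago vs limit 30 → met
6. Part 107 recurrent training 35 days ago vs limit 45 → met
7. aviation liability coverage $1,575,000 ≥ $1,525,000 → met
8. condition 'flies beyond visual line of sight' holds; certificated remote pilots 2 < 4 → not met
9. battery cycle review 79 days ago vs limit 90 → met
Not met: 3 of 9

3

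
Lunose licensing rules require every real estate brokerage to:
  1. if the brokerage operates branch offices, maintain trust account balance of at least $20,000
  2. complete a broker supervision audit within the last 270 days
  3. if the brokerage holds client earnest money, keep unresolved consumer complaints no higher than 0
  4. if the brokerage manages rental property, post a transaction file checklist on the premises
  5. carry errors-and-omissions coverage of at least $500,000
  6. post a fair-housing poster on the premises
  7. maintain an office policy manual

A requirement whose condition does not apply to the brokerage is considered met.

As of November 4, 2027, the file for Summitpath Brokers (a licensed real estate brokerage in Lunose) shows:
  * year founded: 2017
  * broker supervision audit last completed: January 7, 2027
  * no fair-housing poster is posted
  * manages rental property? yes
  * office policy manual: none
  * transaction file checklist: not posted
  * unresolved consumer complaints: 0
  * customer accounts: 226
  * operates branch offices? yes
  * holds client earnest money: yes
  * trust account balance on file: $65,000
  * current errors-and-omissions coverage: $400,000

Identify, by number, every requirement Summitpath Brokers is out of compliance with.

1. condition 'operates branch offices' holds; trust account balance $65,000 ≥ $20,000 → met
2. broker supervision audit 301 days ago vs limit 270 → not met
3. condition 'holds client earnest money' holds; unresolved consumer complaints 0 ≤ 0 → met
4. condition 'manages rental property' holds; transaction file checklist absent → not met
5. errors-and-omissions coverage $400,000 < $500,000 → not met
6. fair-housing poster absent → not met
7. office policy manual absent → not met
Not met: 2, 4, 5, 6, 7

2, 4, 5, 6, 7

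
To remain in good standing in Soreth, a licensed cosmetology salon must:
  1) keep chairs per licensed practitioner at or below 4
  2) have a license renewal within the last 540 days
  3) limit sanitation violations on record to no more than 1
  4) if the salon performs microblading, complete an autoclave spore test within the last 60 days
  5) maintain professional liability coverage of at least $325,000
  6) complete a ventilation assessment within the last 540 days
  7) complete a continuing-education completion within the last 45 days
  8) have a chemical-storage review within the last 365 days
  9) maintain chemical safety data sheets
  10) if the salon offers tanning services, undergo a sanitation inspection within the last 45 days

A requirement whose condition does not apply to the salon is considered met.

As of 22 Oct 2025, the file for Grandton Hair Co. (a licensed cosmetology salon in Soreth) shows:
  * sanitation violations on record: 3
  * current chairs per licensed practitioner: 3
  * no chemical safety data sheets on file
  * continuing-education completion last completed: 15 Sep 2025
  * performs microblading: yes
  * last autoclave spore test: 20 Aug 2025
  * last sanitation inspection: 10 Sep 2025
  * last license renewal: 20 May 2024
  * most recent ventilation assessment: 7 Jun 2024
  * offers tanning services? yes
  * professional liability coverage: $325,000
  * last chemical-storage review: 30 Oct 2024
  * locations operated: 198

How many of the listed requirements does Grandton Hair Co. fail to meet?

3

1. chairs per licensed practitioner 3 ≤ 4 → met
2. license renewal 520 days ago vs limit 540 → met
3. sanitation violations on record 3 > 1 → not met
4. condition 'performs microblading' holds; autoclave spore test 63 days ago vs limit 60 → not met
5. professional liability coverage $325,000 ≥ $325,000 → met
6. ventilation assessment 502 days ago vs limit 540 → met
7. continuing-education completion 37 days ago vs limit 45 → met
8. chemical-storage review 357 days ago vs limit 365 → met
9. chemical safety data sheets absent → not met
10. condition 'offers tanning services' holds; sanitation inspection 42 days ago vs limit 45 → met
Not met: 3 of 10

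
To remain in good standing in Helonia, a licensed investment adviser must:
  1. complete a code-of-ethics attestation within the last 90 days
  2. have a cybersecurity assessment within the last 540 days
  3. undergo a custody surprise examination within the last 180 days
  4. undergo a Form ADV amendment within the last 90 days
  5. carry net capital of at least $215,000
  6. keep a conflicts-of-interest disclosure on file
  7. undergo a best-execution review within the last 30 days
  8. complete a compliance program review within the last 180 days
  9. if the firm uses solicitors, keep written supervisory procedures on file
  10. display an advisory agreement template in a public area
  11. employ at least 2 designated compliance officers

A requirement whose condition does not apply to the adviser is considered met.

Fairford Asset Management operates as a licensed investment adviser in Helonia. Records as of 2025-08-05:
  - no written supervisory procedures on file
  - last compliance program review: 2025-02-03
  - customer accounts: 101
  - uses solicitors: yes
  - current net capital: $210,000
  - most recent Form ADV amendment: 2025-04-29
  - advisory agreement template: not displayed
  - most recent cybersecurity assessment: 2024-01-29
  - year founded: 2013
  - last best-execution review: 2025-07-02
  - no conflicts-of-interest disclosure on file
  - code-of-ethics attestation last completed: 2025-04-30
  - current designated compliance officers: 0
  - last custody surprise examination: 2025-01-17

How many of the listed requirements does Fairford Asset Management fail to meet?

1. code-of-ethics attestation 97 days ago vs limit 90 → not met
2. cybersecurity assessment 554 days ago vs limit 540 → not met
3. custody surprise examination 200 days ago vs limit 180 → not met
4. Form ADV amendment 98 days ago vs limit 90 → not met
5. net capital $210,000 < $215,000 → not met
6. conflicts-of-interest disclosure absent → not met
7. best-execution review 34 days ago vs limit 30 → not met
8. compliance program review 183 days ago vs limit 180 → not met
9. condition 'uses solicitors' holds; written supervisory procedures absent → not met
10. advisory agreement template absent → not met
11. designated compliance officers 0 < 2 → not met
Not met: 11 of 11

11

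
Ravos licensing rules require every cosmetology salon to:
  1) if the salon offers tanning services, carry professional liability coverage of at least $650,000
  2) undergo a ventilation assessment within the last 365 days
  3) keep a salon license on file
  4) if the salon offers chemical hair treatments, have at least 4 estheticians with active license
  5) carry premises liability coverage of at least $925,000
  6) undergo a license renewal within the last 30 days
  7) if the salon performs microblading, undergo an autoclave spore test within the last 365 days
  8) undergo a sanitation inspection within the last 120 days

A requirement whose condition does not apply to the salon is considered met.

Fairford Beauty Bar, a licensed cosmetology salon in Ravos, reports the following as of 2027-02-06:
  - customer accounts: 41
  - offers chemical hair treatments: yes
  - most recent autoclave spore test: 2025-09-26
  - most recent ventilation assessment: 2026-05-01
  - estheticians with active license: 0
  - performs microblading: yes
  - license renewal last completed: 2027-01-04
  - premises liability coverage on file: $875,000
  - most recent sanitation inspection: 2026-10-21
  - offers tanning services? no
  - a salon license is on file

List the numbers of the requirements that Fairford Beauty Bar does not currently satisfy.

4, 5, 6, 7

1. condition 'offers tanning services' does not hold → requirement n/a → met
2. ventilation assessment 281 days ago vs limit 365 → met
3. salon license present → met
4. condition 'offers chemical hair treatments' holds; estheticians with active license 0 < 4 → not met
5. premises liability coverage $875,000 < $925,000 → not met
6. license renewal 33 days ago vs limit 30 → not met
7. condition 'performs microblading' holds; autoclave spore test 498 days ago vs limit 365 → not met
8. sanitation inspection 108 days ago vs limit 120 → met
Not met: 4, 5, 6, 7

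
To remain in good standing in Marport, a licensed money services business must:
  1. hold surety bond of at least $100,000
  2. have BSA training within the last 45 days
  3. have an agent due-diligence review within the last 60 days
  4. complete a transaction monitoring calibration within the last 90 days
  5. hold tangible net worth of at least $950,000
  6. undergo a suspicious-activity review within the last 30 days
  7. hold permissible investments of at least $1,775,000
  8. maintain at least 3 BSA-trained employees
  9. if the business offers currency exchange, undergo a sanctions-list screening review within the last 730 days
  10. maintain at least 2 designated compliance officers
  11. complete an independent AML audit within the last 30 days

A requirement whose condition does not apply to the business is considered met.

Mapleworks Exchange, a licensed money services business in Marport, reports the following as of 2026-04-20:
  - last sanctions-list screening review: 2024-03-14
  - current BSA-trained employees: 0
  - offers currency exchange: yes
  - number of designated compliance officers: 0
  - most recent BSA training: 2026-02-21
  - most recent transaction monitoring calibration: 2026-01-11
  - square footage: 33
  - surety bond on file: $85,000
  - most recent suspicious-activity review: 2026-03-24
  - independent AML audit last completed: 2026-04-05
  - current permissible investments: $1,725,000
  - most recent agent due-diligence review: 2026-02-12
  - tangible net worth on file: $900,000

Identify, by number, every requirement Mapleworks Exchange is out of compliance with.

1. surety bond $85,000 < $100,000 → not met
2. BSA training 58 days ago vs limit 45 → not met
3. agent due-diligence review 67 days ago vs limit 60 → not met
4. transaction monitoring calibration 99 days ago vs limit 90 → not met
5. tangible net worth $900,000 < $950,000 → not met
6. suspicious-activity review 27 days ago vs limit 30 → met
7. permissible investments $1,725,000 < $1,775,000 → not met
8. BSA-trained employees 0 < 3 → not met
9. condition 'offers currency exchange' holds; sanctions-list screening review 767 days ago vs limit 730 → not met
10. designated compliance officers 0 < 2 → not met
11. independent AML audit 15 days ago vs limit 30 → met
Not met: 1, 2, 3, 4, 5, 7, 8, 9, 10

1, 2, 3, 4, 5, 7, 8, 9, 10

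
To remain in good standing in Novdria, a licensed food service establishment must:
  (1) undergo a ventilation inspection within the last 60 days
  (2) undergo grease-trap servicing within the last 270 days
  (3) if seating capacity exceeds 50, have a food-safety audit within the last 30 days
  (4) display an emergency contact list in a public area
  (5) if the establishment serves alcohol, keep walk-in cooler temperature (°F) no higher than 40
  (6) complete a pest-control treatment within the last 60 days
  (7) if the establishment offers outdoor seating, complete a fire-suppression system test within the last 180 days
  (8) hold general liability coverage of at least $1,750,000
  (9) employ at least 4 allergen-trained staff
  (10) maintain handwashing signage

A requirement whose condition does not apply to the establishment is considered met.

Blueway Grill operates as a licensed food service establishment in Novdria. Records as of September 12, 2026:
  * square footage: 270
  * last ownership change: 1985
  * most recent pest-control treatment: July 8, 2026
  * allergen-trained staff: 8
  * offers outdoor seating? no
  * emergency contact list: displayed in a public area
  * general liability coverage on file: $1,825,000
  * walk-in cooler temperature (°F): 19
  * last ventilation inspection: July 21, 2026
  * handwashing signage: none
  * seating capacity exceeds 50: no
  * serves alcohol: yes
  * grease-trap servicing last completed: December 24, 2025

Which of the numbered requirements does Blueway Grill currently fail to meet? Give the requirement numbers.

1. ventilation inspection 53 days ago vs limit 60 → met
2. grease-trap servicing 262 days ago vs limit 270 → met
3. condition 'seating capacity exceeds 50' does not hold → requirement n/a → met
4. emergency contact list present → met
5. condition 'serves alcohol' holds; walk-in cooler temperature (°F) 19 ≤ 40 → met
6. pest-control treatment 66 days ago vs limit 60 → not met
7. condition 'offers outdoor seating' does not hold → requirement n/a → met
8. general liability coverage $1,825,000 ≥ $1,750,000 → met
9. allergen-trained staff 8 ≥ 4 → met
10. handwashing signage absent → not met
Not met: 6, 10

6, 10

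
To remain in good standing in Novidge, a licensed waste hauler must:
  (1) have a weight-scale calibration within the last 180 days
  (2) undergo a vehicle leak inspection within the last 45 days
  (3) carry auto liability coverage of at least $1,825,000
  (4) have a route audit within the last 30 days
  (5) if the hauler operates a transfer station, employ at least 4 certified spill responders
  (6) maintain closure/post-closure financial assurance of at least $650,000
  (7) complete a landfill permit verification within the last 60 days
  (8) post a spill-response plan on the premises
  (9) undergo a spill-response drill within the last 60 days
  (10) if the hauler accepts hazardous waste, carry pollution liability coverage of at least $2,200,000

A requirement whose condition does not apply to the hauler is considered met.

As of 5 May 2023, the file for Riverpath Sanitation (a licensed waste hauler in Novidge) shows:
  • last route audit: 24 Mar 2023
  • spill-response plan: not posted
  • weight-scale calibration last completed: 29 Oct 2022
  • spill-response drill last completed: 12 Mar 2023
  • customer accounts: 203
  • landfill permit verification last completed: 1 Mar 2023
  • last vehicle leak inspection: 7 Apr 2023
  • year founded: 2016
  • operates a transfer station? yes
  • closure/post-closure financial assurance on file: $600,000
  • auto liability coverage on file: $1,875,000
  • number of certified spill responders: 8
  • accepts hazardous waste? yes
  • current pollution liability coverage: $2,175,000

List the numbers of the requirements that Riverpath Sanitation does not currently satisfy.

1. weight-scale calibration 188 days ago vs limit 180 → not met
2. vehicle leak inspection 28 days ago vs limit 45 → met
3. auto liability coverage $1,875,000 ≥ $1,825,000 → met
4. route audit 42 days ago vs limit 30 → not met
5. condition 'operates a transfer station' holds; certified spill responders 8 ≥ 4 → met
6. closure/post-closure financial assurance $600,000 < $650,000 → not met
7. landfill permit verification 65 days ago vs limit 60 → not met
8. spill-response plan absent → not met
9. spill-response drill 54 days ago vs limit 60 → met
10. condition 'accepts hazardous waste' holds; pollution liability coverage $2,175,000 < $2,200,000 → not met
Not met: 1, 4, 6, 7, 8, 10

1, 4, 6, 7, 8, 10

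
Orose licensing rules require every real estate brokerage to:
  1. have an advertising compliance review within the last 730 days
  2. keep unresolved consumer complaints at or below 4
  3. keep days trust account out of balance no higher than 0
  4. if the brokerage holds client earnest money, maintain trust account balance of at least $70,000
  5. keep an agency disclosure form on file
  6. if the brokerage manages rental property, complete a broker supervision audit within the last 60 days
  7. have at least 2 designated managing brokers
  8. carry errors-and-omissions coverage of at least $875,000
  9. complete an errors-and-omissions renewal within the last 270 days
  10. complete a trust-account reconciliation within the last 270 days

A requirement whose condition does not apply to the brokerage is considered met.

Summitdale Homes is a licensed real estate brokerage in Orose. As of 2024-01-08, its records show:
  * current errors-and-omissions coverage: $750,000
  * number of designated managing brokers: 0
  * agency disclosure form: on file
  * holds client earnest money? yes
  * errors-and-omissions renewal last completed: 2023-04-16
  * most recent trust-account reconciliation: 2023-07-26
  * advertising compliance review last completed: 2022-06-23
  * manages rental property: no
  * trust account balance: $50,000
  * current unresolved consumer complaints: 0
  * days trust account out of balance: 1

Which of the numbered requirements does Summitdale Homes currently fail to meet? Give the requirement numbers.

3, 4, 7, 8

1. advertising compliance review 564 days ago vs limit 730 → met
2. unresolved consumer complaints 0 ≤ 4 → met
3. days trust account out of balance 1 > 0 → not met
4. condition 'holds client earnest money' holds; trust account balance $50,000 < $70,000 → not met
5. agency disclosure form present → met
6. condition 'manages rental property' does not hold → requirement n/a → met
7. designated managing brokers 0 < 2 → not met
8. errors-and-omissions coverage $750,000 < $875,000 → not met
9. errors-and-omissions renewal 267 days ago vs limit 270 → met
10. trust-account reconciliation 166 days ago vs limit 270 → met
Not met: 3, 4, 7, 8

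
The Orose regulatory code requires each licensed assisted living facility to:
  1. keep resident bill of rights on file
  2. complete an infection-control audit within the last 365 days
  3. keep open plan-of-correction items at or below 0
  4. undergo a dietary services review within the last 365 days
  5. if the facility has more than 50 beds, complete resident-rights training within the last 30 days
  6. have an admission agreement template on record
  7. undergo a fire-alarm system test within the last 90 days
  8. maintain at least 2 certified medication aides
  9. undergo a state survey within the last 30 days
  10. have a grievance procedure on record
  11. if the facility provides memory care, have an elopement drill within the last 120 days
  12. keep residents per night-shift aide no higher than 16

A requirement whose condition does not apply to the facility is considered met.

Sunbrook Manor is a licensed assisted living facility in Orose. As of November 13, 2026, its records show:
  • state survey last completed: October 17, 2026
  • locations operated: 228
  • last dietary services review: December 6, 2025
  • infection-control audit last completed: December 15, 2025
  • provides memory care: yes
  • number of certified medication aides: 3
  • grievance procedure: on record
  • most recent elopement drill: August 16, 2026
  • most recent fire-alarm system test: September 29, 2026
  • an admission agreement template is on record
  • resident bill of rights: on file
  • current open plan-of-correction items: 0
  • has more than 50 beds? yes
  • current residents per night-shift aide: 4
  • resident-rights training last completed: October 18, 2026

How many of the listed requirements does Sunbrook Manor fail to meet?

1. resident bill of rights present → met
2. infection-control audit 333 days ago vs limit 365 → met
3. open plan-of-correction items 0 ≤ 0 → met
4. dietary services review 342 days ago vs limit 365 → met
5. condition 'has more than 50 beds' holds; resident-rights training 26 days ago vs limit 30 → met
6. admission agreement template present → met
7. fire-alarm system test 45 days ago vs limit 90 → met
8. certified medication aides 3 ≥ 2 → met
9. state survey 27 days ago vs limit 30 → met
10. grievance procedure present → met
11. condition 'provides memory care' holds; elopement drill 89 days ago vs limit 120 → met
12. residents per night-shift aide 4 ≤ 16 → met
Not met: 0 of 12

0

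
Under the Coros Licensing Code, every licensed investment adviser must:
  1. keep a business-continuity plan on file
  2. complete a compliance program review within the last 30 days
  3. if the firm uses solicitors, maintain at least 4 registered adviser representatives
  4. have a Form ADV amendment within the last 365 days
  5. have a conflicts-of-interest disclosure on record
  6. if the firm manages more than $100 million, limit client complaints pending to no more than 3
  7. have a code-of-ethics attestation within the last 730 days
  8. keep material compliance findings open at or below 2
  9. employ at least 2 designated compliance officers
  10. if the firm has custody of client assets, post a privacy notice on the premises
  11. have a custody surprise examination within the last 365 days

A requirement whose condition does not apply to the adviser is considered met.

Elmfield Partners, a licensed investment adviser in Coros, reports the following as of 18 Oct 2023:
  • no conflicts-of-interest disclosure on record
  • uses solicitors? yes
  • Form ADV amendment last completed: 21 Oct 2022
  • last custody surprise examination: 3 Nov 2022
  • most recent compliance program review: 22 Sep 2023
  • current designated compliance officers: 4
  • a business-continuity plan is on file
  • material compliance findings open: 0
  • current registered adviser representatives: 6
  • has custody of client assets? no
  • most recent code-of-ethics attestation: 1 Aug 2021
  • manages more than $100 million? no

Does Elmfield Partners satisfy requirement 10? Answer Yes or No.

Yes

10. condition 'has custody of client assets' does not hold → requirement n/a → met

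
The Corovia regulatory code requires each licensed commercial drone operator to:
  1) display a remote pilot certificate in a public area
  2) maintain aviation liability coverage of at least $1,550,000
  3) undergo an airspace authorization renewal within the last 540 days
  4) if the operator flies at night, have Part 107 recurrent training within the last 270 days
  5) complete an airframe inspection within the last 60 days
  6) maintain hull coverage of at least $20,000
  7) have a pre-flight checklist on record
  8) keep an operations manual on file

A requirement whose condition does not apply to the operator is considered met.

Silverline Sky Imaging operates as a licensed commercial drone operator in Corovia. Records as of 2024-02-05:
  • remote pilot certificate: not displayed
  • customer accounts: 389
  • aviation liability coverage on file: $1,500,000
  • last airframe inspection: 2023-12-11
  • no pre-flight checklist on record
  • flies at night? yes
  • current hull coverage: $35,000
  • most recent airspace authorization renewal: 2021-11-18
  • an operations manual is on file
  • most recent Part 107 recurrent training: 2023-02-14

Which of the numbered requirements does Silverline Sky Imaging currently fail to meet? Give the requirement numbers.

1, 2, 3, 4, 7

1. remote pilot certificate absent → not met
2. aviation liability coverage $1,500,000 < $1,550,000 → not met
3. airspace authorization renewal 809 days ago vs limit 540 → not met
4. condition 'flies at night' holds; Part 107 recurrent training 356 days ago vs limit 270 → not met
5. airframe inspection 56 days ago vs limit 60 → met
6. hull coverage $35,000 ≥ $20,000 → met
7. pre-flight checklist absent → not met
8. operations manual present → met
Not met: 1, 2, 3, 4, 7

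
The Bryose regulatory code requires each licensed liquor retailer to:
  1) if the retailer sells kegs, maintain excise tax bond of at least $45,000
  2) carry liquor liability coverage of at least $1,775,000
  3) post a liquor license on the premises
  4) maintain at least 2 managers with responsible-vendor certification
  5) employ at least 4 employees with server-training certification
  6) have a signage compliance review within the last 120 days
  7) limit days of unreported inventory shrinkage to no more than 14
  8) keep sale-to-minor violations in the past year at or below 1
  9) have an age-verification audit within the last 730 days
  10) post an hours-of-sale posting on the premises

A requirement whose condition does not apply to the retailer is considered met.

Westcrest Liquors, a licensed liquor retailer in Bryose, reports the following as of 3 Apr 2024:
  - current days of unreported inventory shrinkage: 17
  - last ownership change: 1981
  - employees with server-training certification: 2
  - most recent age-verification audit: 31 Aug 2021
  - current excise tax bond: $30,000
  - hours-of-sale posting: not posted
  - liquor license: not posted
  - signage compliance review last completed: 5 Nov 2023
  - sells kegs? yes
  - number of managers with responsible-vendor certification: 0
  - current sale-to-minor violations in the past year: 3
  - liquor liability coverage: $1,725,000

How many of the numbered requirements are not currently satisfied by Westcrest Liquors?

1. condition 'sells kegs' holds; excise tax bond $30,000 < $45,000 → not met
2. liquor liability coverage $1,725,000 < $1,775,000 → not met
3. liquor license absent → not met
4. managers with responsible-vendor certification 0 < 2 → not met
5. employees with server-training certification 2 < 4 → not met
6. signage compliance review 150 days ago vs limit 120 → not met
7. days of unreported inventory shrinkage 17 > 14 → not met
8. sale-to-minor violations in the past year 3 > 1 → not met
9. age-verification audit 946 days ago vs limit 730 → not met
10. hours-of-sale posting absent → not met
Not met: 10 of 10

10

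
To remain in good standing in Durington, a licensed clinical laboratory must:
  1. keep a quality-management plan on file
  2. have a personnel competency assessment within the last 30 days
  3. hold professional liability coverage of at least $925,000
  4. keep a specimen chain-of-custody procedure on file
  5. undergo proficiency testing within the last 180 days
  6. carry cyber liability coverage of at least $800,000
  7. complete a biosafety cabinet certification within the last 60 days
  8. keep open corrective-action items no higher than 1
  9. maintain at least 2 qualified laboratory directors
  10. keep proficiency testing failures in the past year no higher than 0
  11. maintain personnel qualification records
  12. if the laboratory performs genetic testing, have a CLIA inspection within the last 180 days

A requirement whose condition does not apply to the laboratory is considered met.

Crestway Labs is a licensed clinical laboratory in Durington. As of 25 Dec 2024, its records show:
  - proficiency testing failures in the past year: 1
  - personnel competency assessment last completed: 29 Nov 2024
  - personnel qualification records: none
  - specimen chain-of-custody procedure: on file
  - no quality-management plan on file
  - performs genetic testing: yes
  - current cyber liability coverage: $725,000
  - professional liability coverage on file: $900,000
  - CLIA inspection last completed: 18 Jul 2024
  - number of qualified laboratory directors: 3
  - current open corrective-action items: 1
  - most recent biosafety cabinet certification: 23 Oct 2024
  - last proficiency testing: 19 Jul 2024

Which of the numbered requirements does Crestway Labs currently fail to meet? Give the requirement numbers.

1, 3, 6, 7, 10, 11

1. quality-management plan absent → not met
2. personnel competency assessment 26 days ago vs limit 30 → met
3. professional liability coverage $900,000 < $925,000 → not met
4. specimen chain-of-custody procedure present → met
5. proficiency testing 159 days ago vs limit 180 → met
6. cyber liability coverage $725,000 < $800,000 → not met
7. biosafety cabinet certification 63 days ago vs limit 60 → not met
8. open corrective-action items 1 ≤ 1 → met
9. qualified laboratory directors 3 ≥ 2 → met
10. proficiency testing failures in the past year 1 > 0 → not met
11. personnel qualification records absent → not met
12. condition 'performs genetic testing' holds; CLIA inspection 160 days ago vs limit 180 → met
Not met: 1, 3, 6, 7, 10, 11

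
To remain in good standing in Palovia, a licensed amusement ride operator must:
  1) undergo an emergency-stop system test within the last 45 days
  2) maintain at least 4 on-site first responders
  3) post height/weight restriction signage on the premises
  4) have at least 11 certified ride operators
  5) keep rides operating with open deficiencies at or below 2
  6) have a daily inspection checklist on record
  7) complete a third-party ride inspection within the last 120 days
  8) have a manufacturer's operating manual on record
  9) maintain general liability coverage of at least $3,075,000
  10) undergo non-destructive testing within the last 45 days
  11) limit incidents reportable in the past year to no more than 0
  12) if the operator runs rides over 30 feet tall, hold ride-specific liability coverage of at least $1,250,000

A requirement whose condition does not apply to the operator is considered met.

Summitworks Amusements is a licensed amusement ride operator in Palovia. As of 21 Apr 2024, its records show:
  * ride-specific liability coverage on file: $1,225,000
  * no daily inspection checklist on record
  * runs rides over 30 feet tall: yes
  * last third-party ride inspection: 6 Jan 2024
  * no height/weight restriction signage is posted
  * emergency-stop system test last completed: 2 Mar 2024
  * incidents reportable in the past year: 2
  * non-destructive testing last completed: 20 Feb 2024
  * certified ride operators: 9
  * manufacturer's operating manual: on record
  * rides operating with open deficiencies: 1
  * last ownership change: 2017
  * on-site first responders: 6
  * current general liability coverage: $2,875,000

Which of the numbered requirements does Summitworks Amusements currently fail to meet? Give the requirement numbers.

1. emergency-stop system test 50 days ago vs limit 45 → not met
2. on-site first responders 6 ≥ 4 → met
3. height/weight restriction signage absent → not met
4. certified ride operators 9 < 11 → not met
5. rides operating with open deficiencies 1 ≤ 2 → met
6. daily inspection checklist absent → not met
7. third-party ride inspection 106 days ago vs limit 120 → met
8. manufacturer's operating manual present → met
9. general liability coverage $2,875,000 < $3,075,000 → not met
10. non-destructive testing 61 days ago vs limit 45 → not met
11. incidents reportable in the past year 2 > 0 → not met
12. condition 'runs rides over 30 feet tall' holds; ride-specific liability coverage $1,225,000 < $1,250,000 → not met
Not met: 1, 3, 4, 6, 9, 10, 11, 12

1, 3, 4, 6, 9, 10, 11, 12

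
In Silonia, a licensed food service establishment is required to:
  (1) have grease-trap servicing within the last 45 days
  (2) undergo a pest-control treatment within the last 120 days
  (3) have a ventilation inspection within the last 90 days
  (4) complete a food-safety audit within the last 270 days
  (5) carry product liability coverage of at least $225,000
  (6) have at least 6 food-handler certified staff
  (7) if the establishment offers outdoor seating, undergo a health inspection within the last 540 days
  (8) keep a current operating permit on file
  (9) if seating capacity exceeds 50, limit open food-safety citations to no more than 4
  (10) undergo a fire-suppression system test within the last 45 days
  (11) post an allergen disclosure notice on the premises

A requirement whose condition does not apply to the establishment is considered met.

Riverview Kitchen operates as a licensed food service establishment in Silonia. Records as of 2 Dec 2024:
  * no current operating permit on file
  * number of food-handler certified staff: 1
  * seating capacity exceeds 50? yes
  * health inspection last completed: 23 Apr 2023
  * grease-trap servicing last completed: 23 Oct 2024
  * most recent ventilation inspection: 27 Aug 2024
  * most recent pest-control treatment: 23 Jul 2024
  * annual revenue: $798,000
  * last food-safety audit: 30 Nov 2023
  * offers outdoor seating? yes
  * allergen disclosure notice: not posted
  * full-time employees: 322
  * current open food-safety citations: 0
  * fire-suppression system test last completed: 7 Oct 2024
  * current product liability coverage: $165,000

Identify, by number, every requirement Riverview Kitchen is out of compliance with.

2, 3, 4, 5, 6, 7, 8, 10, 11

1. grease-trap servicing 40 days ago vs limit 45 → met
2. pest-control treatment 132 days ago vs limit 120 → not met
3. ventilation inspection 97 days ago vs limit 90 → not met
4. food-safety audit 368 days ago vs limit 270 → not met
5. product liability coverage $165,000 < $225,000 → not met
6. food-handler certified staff 1 < 6 → not met
7. condition 'offers outdoor seating' holds; health inspection 589 days ago vs limit 540 → not met
8. current operating permit absent → not met
9. condition 'seating capacity exceeds 50' holds; open food-safety citations 0 ≤ 4 → met
10. fire-suppression system test 56 days ago vs limit 45 → not met
11. allergen disclosure notice absent → not met
Not met: 2, 3, 4, 5, 6, 7, 8, 10, 11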